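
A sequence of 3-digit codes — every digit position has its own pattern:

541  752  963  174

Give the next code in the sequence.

First digit — +2 each step, mod 10: 5, 7, 9, 1 → 3.
Second digit — +1 each step, mod 10: 4, 5, 6, 7 → 8.
Third digit — +1 each step, mod 10: 1, 2, 3, 4 → 5.
Putting it together: 385.

385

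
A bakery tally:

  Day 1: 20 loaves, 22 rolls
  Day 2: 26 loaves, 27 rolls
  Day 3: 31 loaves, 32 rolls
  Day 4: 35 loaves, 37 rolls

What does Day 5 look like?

38 loaves, 42 rolls

Loaves: 20, 26, 31, 35 → 38 (differences are 6, 5, 4, … (decreasing by 1 each time)).
Rolls goes 22, 27, 32, 37 → 42 (+5 each step).
Combining the parts gives 38 loaves, 42 rolls.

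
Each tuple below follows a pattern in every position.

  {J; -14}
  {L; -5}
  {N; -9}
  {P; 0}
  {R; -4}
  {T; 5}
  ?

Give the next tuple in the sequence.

For the letter, letters move forward 2 places in the alphabet: J, L, N, P, R, T → V.
Second coordinate — alternating steps +9, −4, +9, −4, …: -14, -5, -9, 0, -4, 5 → 1.
Combining the parts gives {V; 1}.

{V; 1}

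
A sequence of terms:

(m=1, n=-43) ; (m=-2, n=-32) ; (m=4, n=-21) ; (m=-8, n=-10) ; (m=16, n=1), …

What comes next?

(m=-32, n=12)

M: ×(-2) each step; 1, -2, 4, -8, 16 → -32.
N goes -43, -32, -21, -10, 1 → 12 (+11 each step).
So the next term is (m=-32, n=12).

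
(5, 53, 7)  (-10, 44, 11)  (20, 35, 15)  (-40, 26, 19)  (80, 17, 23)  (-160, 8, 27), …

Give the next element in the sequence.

(320, -1, 31)

For the first component, ×(-2) each step: 5, -10, 20, -40, 80, -160 → 320.
Second component goes 53, 44, 35, 26, 17, 8 → -1 (−9 each step).
Third component: +4 each step, so 7, 11, 15, 19, 23, 27 → 31.
So the next element is (320, -1, 31).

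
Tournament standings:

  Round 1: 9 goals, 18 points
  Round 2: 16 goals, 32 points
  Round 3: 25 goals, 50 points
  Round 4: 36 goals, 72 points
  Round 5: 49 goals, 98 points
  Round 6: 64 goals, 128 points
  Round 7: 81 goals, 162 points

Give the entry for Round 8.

For the goals, perfect squares: 3², 4², 5², …: 9, 16, 25, 36, 49, 64, 81 → 100.
Points — always 2 × the goals: 18, 32, 50, 72, 98, 128, 162 → 200.
Combining the parts gives 100 goals, 200 points.

100 goals, 200 points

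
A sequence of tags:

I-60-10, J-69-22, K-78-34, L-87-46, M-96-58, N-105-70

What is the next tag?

O-114-82

Letter: letters move forward 1 place in the alphabet, so I, J, K, L, M, N → O.
Second component goes 60, 69, 78, 87, 96, 105 → 114 (+9 each step).
Third component: +12 each step, so 10, 22, 34, 46, 58, 70 → 82.
Combining the parts gives O-114-82.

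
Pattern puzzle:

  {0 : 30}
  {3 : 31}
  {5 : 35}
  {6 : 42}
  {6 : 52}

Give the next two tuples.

For the first value, differences are 3, 2, 1, … (decreasing by 1 each time): 0, 3, 5, 6, 6 → 5 → 3.
Second value: differences are 1, 4, 7, … (increasing by 3 each time); 30, 31, 35, 42, 52 → 65 → 81.
So the next two tuples are {5 : 65} and {3 : 81}.

{5 : 65}, {3 : 81}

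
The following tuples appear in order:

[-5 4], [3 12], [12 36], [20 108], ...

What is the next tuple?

For the first coordinate, alternating steps +8, +9, +8, +9, …: -5, 3, 12, 20 → 29.
Second coordinate: 4, 12, 36, 108 → 324 (×3 each step).
Combining the parts gives [29 324].

[29 324]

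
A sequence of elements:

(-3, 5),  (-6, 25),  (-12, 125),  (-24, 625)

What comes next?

(-48, 3125)

First part: ×2 each step; -3, -6, -12, -24 → -48.
Second part: ×5 each step; 5, 25, 125, 625 → 3125.
So the next element is (-48, 3125).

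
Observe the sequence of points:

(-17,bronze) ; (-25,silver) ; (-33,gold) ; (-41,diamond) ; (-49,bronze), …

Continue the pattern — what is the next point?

(-57,silver)

First value goes -17, -25, -33, -41, -49 → -57 (−8 each step).
For the rank, repeats bronze → silver → gold → diamond: bronze, silver, gold, diamond, bronze → silver.
So the next point is (-57,silver).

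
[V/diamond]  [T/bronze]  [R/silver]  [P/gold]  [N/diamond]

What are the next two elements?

[L/bronze], [J/silver]

Letter: letters move back 2 places in the alphabet; V, T, R, P, N → L → J.
For the rank, repeats diamond → bronze → silver → gold: diamond, bronze, silver, gold, diamond → bronze → silver.
So the next two elements are [L/bronze] and [J/silver].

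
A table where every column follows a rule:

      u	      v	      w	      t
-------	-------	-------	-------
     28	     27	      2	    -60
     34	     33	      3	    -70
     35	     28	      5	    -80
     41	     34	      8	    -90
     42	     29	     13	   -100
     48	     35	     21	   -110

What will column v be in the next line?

Column v: alternating steps +6, −5, +6, −5, …, so 27, 33, 28, 34, 29, 35 → 30.

30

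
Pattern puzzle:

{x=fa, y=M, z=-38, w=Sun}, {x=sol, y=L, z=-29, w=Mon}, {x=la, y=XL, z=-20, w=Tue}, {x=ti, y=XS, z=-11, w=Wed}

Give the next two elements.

X: runs through the solfège scale do→ti, so fa, sol, la, ti → do → re.
Y: M, L, XL, XS → S → M (runs through clothing sizes XS→XL).
Z: +9 each step; -38, -29, -20, -11 → -2 → 7.
For the w, runs through the weekdays Mon→Sun: Sun, Mon, Tue, Wed → Thu → Fri.
So the next two elements are {x=do, y=S, z=-2, w=Thu} and {x=re, y=M, z=7, w=Fri}.

{x=do, y=S, z=-2, w=Thu}, {x=re, y=M, z=7, w=Fri}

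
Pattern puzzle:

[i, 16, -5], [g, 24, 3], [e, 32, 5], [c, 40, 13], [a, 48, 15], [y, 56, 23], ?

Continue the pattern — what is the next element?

For the letter, letters move back 2 places in the alphabet, wrapping A→Z: i, g, e, c, a, y → w.
Second part: 16, 24, 32, 40, 48, 56 → 64 (+8 each step).
Third part: -5, 3, 5, 13, 15, 23 → 25 (alternating steps +8, +2, +8, +2, …).
So the next element is [w, 64, 25].

[w, 64, 25]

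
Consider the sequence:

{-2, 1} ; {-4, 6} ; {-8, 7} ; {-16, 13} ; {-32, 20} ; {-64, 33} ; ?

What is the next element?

First value goes -2, -4, -8, -16, -32, -64 → -128 (×2 each step).
For the second value, each term is the sum of the two before it: 1, 6, 7, 13, 20, 33 → 53.
So the next element is {-128, 53}.

{-128, 53}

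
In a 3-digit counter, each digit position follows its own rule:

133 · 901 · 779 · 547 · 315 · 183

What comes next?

First digit: 1, 9, 7, 5, 3, 1 → 9 (−2 each step, mod 10).
Second digit: −3 each step, mod 10, so 3, 0, 7, 4, 1, 8 → 5.
Third digit: −2 each step, mod 10; 3, 1, 9, 7, 5, 3 → 1.
So the next label is 951.

951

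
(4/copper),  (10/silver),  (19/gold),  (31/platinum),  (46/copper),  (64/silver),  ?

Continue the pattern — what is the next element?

(85/gold)

First slot — differences are 6, 9, 12, … (increasing by 3 each time): 4, 10, 19, 31, 46, 64 → 85.
Metal: repeats copper → silver → gold → platinum, so copper, silver, gold, platinum, copper, silver → gold.
Putting it together: (85/gold).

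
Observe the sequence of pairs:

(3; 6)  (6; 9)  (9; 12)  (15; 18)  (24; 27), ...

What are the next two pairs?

(39; 42), (63; 66)

First coordinate: 3, 6, 9, 15, 24 → 39 → 63 (each term is the sum of the two before it).
Second coordinate: 6, 9, 12, 18, 27 → 42 → 66 (always 3 more than the first coordinate).
Putting the parts together: (39; 42) and then (63; 66).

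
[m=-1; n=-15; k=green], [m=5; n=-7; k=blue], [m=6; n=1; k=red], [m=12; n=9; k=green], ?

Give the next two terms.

M goes -1, 5, 6, 12 → 13 → 19 (alternating steps +6, +1, +6, +1, …).
N: +8 each step, so -15, -7, 1, 9 → 17 → 25.
K: repeats green → blue → red, so green, blue, red, green → blue → red.
Putting the parts together: [m=13; n=17; k=blue] and then [m=19; n=25; k=red].

[m=13; n=17; k=blue], [m=19; n=25; k=red]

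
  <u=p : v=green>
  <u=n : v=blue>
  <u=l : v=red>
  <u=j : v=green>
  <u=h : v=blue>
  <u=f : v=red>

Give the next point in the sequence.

For the u, letters move back 2 places in the alphabet: p, n, l, j, h, f → d.
V goes green, blue, red, green, blue, red → green (repeats green → blue → red).
Combining the parts gives <u=d : v=green>.

<u=d : v=green>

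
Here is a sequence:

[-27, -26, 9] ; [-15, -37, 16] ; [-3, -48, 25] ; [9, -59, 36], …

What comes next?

First slot: -27, -15, -3, 9 → 21 (+12 each step).
For the second slot, −11 each step: -26, -37, -48, -59 → -70.
Third slot goes 9, 16, 25, 36 → 49 (perfect squares: 3², 4², 5², …).
So the next triple is [21, -70, 49].

[21, -70, 49]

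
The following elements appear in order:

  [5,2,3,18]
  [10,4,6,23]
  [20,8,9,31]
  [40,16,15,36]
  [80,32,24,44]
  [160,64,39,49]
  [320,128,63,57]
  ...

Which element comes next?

First component: ×2 each step, so 5, 10, 20, 40, 80, 160, 320 → 640.
Second component: ×2 each step, so 2, 4, 8, 16, 32, 64, 128 → 256.
Third component: each term is the sum of the two before it, so 3, 6, 9, 15, 24, 39, 63 → 102.
Fourth component: alternating steps +5, +8, +5, +8, …, so 18, 23, 31, 36, 44, 49, 57 → 62.
Putting it together: [640,256,102,62].

[640,256,102,62]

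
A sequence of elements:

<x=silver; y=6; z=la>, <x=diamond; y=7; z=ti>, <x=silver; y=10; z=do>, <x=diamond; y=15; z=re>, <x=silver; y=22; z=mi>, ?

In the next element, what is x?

diamond

X: silver, diamond, silver, diamond, silver → diamond (alternates silver ↔ diamond).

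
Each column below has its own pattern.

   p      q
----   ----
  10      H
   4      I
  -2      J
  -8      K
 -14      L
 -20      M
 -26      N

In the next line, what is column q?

Column q goes H, I, J, K, L, M, N → O (letters move forward 1 place in the alphabet).

O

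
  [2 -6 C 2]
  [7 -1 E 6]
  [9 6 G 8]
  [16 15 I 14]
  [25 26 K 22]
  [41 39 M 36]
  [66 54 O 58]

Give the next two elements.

[107 71 Q 94], [173 90 S 152]

First component: 2, 7, 9, 16, 25, 41, 66 → 107 → 173 (each term is the sum of the two before it).
For the second component, differences are 5, 7, 9, … (increasing by 2 each time): -6, -1, 6, 15, 26, 39, 54 → 71 → 90.
Letter: letters move forward 2 places in the alphabet, so C, E, G, I, K, M, O → Q → S.
For the fourth component, each term is the sum of the two before it: 2, 6, 8, 14, 22, 36, 58 → 94 → 152.
So the next two elements are [107 71 Q 94] and [173 90 S 152].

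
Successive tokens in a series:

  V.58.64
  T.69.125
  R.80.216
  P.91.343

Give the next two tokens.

N.102.512, L.113.729

Letter: V, T, R, P → N → L (letters move back 2 places in the alphabet).
Second component: 58, 69, 80, 91 → 102 → 113 (+11 each step).
Third component: perfect cubes: 4³, 5³, 6³, …, so 64, 125, 216, 343 → 512 → 729.
So the next two tokens are N.102.512 and L.113.729.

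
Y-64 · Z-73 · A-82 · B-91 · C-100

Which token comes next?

D-109

Letter: Y, Z, A, B, C → D (letters move forward 1 place in the alphabet, wrapping Z→A).
Second component — +9 each step: 64, 73, 82, 91, 100 → 109.
So the next token is D-109.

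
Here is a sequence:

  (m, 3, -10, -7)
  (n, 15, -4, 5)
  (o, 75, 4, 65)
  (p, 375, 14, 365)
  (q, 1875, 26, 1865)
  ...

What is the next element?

(r, 9375, 40, 9365)

Letter: letters move forward 1 place in the alphabet; m, n, o, p, q → r.
Second component: 3, 15, 75, 375, 1875 → 9375 (×5 each step).
Third component: differences are 6, 8, 10, … (increasing by 2 each time); -10, -4, 4, 14, 26 → 40.
Fourth component: -7, 5, 65, 365, 1865 → 9365 (always 10 less than the second component).
Combining the parts gives (r, 9375, 40, 9365).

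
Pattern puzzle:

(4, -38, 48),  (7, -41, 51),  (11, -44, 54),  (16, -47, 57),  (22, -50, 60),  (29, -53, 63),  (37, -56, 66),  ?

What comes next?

First coordinate: differences are 3, 4, 5, … (increasing by 1 each time); 4, 7, 11, 16, 22, 29, 37 → 46.
Second coordinate: −3 each step; -38, -41, -44, -47, -50, -53, -56 → -59.
Third coordinate — +3 each step: 48, 51, 54, 57, 60, 63, 66 → 69.
Combining the parts gives (46, -59, 69).

(46, -59, 69)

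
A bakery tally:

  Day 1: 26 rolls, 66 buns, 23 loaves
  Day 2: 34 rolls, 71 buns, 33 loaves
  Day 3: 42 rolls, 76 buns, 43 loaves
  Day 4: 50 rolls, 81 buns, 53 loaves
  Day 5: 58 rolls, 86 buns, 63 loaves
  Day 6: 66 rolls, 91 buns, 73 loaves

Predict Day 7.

74 rolls, 96 buns, 83 loaves

Rolls goes 26, 34, 42, 50, 58, 66 → 74 (+8 each step).
Buns: +5 each step; 66, 71, 76, 81, 86, 91 → 96.
Loaves: +10 each step, so 23, 33, 43, 53, 63, 73 → 83.
So the next row is 74 rolls, 96 buns, 83 loaves.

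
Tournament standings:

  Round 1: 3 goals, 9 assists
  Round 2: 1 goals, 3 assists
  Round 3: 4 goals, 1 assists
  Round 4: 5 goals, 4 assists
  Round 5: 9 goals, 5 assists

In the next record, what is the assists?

9

For the goals, each term is the sum of the two before it: 3, 1, 4, 5, 9 → 14.
Assists: 9, 3, 1, 4, 5 → 9 (always the previous value of the goals).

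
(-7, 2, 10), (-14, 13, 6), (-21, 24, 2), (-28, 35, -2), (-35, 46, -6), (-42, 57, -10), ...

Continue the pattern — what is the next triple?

(-49, 68, -14)

First value: −7 each step; -7, -14, -21, -28, -35, -42 → -49.
Second value: +11 each step, so 2, 13, 24, 35, 46, 57 → 68.
Third value: −4 each step, so 10, 6, 2, -2, -6, -10 → -14.
Combining the parts gives (-49, 68, -14).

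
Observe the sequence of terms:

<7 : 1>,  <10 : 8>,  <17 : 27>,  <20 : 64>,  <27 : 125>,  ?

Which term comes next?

<30 : 216>

First slot goes 7, 10, 17, 20, 27 → 30 (alternating steps +3, +7, +3, +7, …).
Second slot goes 1, 8, 27, 64, 125 → 216 (perfect cubes: 1³, 2³, 3³, …).
Combining the parts gives <30 : 216>.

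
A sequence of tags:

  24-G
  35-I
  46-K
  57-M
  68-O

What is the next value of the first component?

First component — +11 each step: 24, 35, 46, 57, 68 → 79.
Letter: letters move forward 2 places in the alphabet, so G, I, K, M, O → Q.

79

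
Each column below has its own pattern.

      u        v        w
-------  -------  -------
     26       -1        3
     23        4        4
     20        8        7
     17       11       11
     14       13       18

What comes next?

Column u: 26, 23, 20, 17, 14 → 11 (−3 each step).
Column v goes -1, 4, 8, 11, 13 → 14 (differences are 5, 4, 3, … (decreasing by 1 each time)).
For the column w, each term is the sum of the two before it: 3, 4, 7, 11, 18 → 29.
Combining the parts gives 11  14  29.

11  14  29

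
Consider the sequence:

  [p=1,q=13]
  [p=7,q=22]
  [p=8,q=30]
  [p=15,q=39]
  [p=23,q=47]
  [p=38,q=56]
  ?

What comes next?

[p=61,q=64]

P: 1, 7, 8, 15, 23, 38 → 61 (each term is the sum of the two before it).
Q goes 13, 22, 30, 39, 47, 56 → 64 (alternating steps +9, +8, +9, +8, …).
So the next point is [p=61,q=64].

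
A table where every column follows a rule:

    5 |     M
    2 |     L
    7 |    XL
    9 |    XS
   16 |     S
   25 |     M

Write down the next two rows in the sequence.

41  L; 66  XL

First component goes 5, 2, 7, 9, 16, 25 → 41 → 66 (each term is the sum of the two before it).
Size goes M, L, XL, XS, S, M → L → XL (repeats M → L → XL → XS → S).
Putting the parts together: 41  L and then 66  XL.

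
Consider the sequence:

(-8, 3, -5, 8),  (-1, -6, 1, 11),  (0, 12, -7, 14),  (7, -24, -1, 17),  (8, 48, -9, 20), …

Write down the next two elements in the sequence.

For the first slot, alternating steps +7, +1, +7, +1, …: -8, -1, 0, 7, 8 → 15 → 16.
Second slot goes 3, -6, 12, -24, 48 → -96 → 192 (×(-2) each step).
Third slot: -5, 1, -7, -1, -9 → -3 → -11 (alternating steps +6, −8, +6, −8, …).
Fourth slot goes 8, 11, 14, 17, 20 → 23 → 26 (+3 each step).
So the next two elements are (15, -96, -3, 23) and (16, 192, -11, 26).

(15, -96, -3, 23), (16, 192, -11, 26)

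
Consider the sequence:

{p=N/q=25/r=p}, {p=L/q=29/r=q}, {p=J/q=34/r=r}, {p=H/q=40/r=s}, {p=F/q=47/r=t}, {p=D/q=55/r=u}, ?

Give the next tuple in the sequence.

For the p, letters move back 2 places in the alphabet: N, L, J, H, F, D → B.
Q: differences are 4, 5, 6, … (increasing by 1 each time); 25, 29, 34, 40, 47, 55 → 64.
R: letters move forward 1 place in the alphabet, so p, q, r, s, t, u → v.
So the next tuple is {p=B/q=64/r=v}.

{p=B/q=64/r=v}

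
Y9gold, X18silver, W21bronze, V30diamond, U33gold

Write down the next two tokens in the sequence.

Letter: letters move back 1 place in the alphabet; Y, X, W, V, U → T → S.
Second component: alternating steps +9, +3, +9, +3, …; 9, 18, 21, 30, 33 → 42 → 45.
Rank: repeats gold → silver → bronze → diamond; gold, silver, bronze, diamond, gold → silver → bronze.
So the next two tokens are T42silver and S45bronze.

T42silver, S45bronze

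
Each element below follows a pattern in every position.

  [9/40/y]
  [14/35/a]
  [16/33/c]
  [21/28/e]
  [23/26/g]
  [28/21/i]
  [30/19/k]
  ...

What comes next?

First slot: alternating steps +5, +2, +5, +2, …, so 9, 14, 16, 21, 23, 28, 30 → 35.
For the second slot, together with the first slot always sums to 49: 40, 35, 33, 28, 26, 21, 19 → 14.
For the letter, letters move forward 2 places in the alphabet, wrapping Z→A: y, a, c, e, g, i, k → m.
So the next element is [35/14/m].

[35/14/m]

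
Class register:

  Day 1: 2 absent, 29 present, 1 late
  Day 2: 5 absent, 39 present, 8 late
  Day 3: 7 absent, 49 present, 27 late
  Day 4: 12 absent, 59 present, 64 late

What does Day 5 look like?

19 absent, 69 present, 125 late

For the absent, each term is the sum of the two before it: 2, 5, 7, 12 → 19.
Present goes 29, 39, 49, 59 → 69 (+10 each step).
Late: perfect cubes: 1³, 2³, 3³, …; 1, 8, 27, 64 → 125.
So the next line is 19 absent, 69 present, 125 late.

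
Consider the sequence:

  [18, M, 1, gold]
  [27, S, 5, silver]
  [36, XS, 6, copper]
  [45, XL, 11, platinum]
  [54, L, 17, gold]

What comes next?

[63, M, 28, silver]

First slot goes 18, 27, 36, 45, 54 → 63 (+9 each step).
Size: runs backward through clothing sizes XS→XL, so M, S, XS, XL, L → M.
Third slot: each term is the sum of the two before it; 1, 5, 6, 11, 17 → 28.
For the metal, repeats gold → silver → copper → platinum: gold, silver, copper, platinum, gold → silver.
Combining the parts gives [63, M, 28, silver].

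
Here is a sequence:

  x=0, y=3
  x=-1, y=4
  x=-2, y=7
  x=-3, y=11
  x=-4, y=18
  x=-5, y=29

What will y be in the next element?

Y: each term is the sum of the two before it; 3, 4, 7, 11, 18, 29 → 47.

47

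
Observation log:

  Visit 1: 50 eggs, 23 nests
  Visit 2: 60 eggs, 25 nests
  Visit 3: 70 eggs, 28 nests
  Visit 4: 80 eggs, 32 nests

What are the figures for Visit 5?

90 eggs, 37 nests

For the eggs, +10 each step: 50, 60, 70, 80 → 90.
Nests: 23, 25, 28, 32 → 37 (differences are 2, 3, 4, … (increasing by 1 each time)).
So the next record is 90 eggs, 37 nests.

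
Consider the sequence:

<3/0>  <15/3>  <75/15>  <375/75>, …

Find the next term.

First coordinate goes 3, 15, 75, 375 → 1875 (×5 each step).
Second coordinate: always the previous value of the first coordinate, so 0, 3, 15, 75 → 375.
Combining the parts gives <1875/375>.

<1875/375>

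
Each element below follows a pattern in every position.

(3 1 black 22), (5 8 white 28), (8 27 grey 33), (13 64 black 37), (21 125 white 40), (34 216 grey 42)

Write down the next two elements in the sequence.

(55 343 black 43), (89 512 white 43)

First coordinate goes 3, 5, 8, 13, 21, 34 → 55 → 89 (each term is the sum of the two before it).
For the second coordinate, perfect cubes: 1³, 2³, 3³, …: 1, 8, 27, 64, 125, 216 → 343 → 512.
Shade: black, white, grey, black, white, grey → black → white (repeats black → white → grey).
Fourth coordinate: 22, 28, 33, 37, 40, 42 → 43 → 43 (differences are 6, 5, 4, … (decreasing by 1 each time)).
So the next two elements are (55 343 black 43) and (89 512 white 43).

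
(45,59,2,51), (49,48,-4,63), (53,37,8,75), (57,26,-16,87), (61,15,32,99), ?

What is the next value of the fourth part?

111

For the first part, +4 each step: 45, 49, 53, 57, 61 → 65.
Second part — −11 each step: 59, 48, 37, 26, 15 → 4.
Third part: 2, -4, 8, -16, 32 → -64 (×(-2) each step).
Fourth part: 51, 63, 75, 87, 99 → 111 (+12 each step).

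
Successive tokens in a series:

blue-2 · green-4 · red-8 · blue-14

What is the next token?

For the colour, repeats blue → green → red: blue, green, red, blue → green.
Second component: differences are 2, 4, 6, … (increasing by 2 each time), so 2, 4, 8, 14 → 22.
So the next token is green-22.

green-22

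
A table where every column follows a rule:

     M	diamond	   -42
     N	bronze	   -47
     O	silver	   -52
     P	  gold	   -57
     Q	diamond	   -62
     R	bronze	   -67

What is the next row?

Letter goes M, N, O, P, Q, R → S (letters move forward 1 place in the alphabet).
Rank: repeats diamond → bronze → silver → gold; diamond, bronze, silver, gold, diamond, bronze → silver.
Third component — −5 each step: -42, -47, -52, -57, -62, -67 → -72.
Combining the parts gives S  silver  -72.

S  silver  -72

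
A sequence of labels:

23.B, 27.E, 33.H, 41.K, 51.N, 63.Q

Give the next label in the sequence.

First component goes 23, 27, 33, 41, 51, 63 → 77 (differences are 4, 6, 8, … (increasing by 2 each time)).
Letter: B, E, H, K, N, Q → T (letters move forward 3 places in the alphabet).
So the next label is 77.T.

77.T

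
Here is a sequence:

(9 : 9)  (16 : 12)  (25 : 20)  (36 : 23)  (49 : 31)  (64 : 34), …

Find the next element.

(81 : 42)

For the first component, perfect squares: 3², 4², 5², …: 9, 16, 25, 36, 49, 64 → 81.
Second component: 9, 12, 20, 23, 31, 34 → 42 (alternating steps +3, +8, +3, +8, …).
So the next element is (81 : 42).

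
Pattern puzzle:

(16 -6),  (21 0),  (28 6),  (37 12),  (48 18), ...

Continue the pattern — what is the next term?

For the first slot, differences are 5, 7, 9, … (increasing by 2 each time): 16, 21, 28, 37, 48 → 61.
Second slot: -6, 0, 6, 12, 18 → 24 (+6 each step).
Putting it together: (61 24).

(61 24)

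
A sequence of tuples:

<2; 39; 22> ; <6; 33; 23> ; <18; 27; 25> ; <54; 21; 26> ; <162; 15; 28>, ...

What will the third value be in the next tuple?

First value: ×3 each step, so 2, 6, 18, 54, 162 → 486.
Second value — −6 each step: 39, 33, 27, 21, 15 → 9.
Third value: alternating steps +1, +2, +1, +2, …; 22, 23, 25, 26, 28 → 29.

29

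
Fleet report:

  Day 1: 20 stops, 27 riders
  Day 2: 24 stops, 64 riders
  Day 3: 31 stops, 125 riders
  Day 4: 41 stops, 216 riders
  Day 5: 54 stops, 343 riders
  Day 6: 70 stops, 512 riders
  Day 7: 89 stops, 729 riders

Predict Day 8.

111 stops, 1000 riders

Stops — differences are 4, 7, 10, … (increasing by 3 each time): 20, 24, 31, 41, 54, 70, 89 → 111.
Riders: 27, 64, 125, 216, 343, 512, 729 → 1000 (perfect cubes: 3³, 4³, 5³, …).
Putting it together: 111 stops, 1000 riders.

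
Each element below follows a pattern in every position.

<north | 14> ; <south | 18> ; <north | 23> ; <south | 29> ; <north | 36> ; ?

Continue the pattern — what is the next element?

Direction: alternates north ↔ south, so north, south, north, south, north → south.
Second slot: differences are 4, 5, 6, … (increasing by 1 each time), so 14, 18, 23, 29, 36 → 44.
Putting it together: <south | 44>.

<south | 44>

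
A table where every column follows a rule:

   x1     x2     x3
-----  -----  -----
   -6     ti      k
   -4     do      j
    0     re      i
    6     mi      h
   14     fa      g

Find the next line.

Column x1: -6, -4, 0, 6, 14 → 24 (differences are 2, 4, 6, … (increasing by 2 each time)).
Column x2: ti, do, re, mi, fa → sol (runs through the solfège scale do→ti).
Column x3: letters move back 1 place in the alphabet, so k, j, i, h, g → f.
Combining the parts gives 24  sol  f.

24  sol  f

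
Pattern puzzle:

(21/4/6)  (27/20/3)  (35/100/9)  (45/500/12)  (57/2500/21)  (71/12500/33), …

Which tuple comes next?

(87/62500/54)

First part: differences are 6, 8, 10, … (increasing by 2 each time); 21, 27, 35, 45, 57, 71 → 87.
Second part: ×5 each step; 4, 20, 100, 500, 2500, 12500 → 62500.
Third part — each term is the sum of the two before it: 6, 3, 9, 12, 21, 33 → 54.
So the next tuple is (87/62500/54).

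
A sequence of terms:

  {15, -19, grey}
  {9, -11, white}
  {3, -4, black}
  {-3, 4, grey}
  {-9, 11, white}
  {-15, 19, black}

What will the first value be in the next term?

-21

First value goes 15, 9, 3, -3, -9, -15 → -21 (−6 each step).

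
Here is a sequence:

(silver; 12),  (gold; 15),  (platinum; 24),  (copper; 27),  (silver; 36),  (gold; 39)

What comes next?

(platinum; 48)

Metal goes silver, gold, platinum, copper, silver, gold → platinum (repeats silver → gold → platinum → copper).
For the second component, alternating steps +3, +9, +3, +9, …: 12, 15, 24, 27, 36, 39 → 48.
So the next term is (platinum; 48).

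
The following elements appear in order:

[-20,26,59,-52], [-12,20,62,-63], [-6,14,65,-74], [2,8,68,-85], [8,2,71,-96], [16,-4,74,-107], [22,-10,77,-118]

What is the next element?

For the first part, alternating steps +8, +6, +8, +6, …: -20, -12, -6, 2, 8, 16, 22 → 30.
Second part goes 26, 20, 14, 8, 2, -4, -10 → -16 (−6 each step).
For the third part, +3 each step: 59, 62, 65, 68, 71, 74, 77 → 80.
Fourth part: −11 each step, so -52, -63, -74, -85, -96, -107, -118 → -129.
Combining the parts gives [30,-16,80,-129].

[30,-16,80,-129]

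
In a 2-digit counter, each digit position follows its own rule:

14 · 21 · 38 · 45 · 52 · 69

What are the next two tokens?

First digit — +1 each step, mod 10: 1, 2, 3, 4, 5, 6 → 7 → 8.
Second digit — −3 each step, mod 10: 4, 1, 8, 5, 2, 9 → 6 → 3.
Putting the parts together: 76 and then 83.

76 then 83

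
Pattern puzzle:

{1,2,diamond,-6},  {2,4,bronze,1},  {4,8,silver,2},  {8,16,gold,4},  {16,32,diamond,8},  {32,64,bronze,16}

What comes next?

For the first value, ×2 each step: 1, 2, 4, 8, 16, 32 → 64.
Second value: 2, 4, 8, 16, 32, 64 → 128 (×2 each step).
Rank — repeats diamond → bronze → silver → gold: diamond, bronze, silver, gold, diamond, bronze → silver.
Fourth value: -6, 1, 2, 4, 8, 16 → 32 (always the previous value of the first value).
Combining the parts gives {64,128,silver,32}.

{64,128,silver,32}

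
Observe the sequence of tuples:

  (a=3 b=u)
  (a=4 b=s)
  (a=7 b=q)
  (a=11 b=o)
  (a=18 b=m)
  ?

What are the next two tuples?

A: each term is the sum of the two before it; 3, 4, 7, 11, 18 → 29 → 47.
B — letters move back 2 places in the alphabet: u, s, q, o, m → k → i.
So the next two tuples are (a=29 b=k) and (a=47 b=i).

(a=29 b=k), (a=47 b=i)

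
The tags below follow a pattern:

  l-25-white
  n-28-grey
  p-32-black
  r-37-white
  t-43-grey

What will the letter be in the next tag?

v

Letter: letters move forward 2 places in the alphabet; l, n, p, r, t → v.
Second component: differences are 3, 4, 5, … (increasing by 1 each time), so 25, 28, 32, 37, 43 → 50.
For the shade, repeats white → grey → black: white, grey, black, white, grey → black.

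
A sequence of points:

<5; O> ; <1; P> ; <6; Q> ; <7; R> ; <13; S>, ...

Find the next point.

<20; T>

First value — each term is the sum of the two before it: 5, 1, 6, 7, 13 → 20.
Letter — letters move forward 1 place in the alphabet: O, P, Q, R, S → T.
Combining the parts gives <20; T>.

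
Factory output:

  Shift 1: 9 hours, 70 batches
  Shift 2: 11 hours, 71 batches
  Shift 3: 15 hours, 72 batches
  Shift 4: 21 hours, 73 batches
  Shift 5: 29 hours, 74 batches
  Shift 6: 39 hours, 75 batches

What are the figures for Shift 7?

51 hours, 76 batches

Hours: 9, 11, 15, 21, 29, 39 → 51 (differences are 2, 4, 6, … (increasing by 2 each time)).
Batches: 70, 71, 72, 73, 74, 75 → 76 (+1 each step).
So the next row is 51 hours, 76 batches.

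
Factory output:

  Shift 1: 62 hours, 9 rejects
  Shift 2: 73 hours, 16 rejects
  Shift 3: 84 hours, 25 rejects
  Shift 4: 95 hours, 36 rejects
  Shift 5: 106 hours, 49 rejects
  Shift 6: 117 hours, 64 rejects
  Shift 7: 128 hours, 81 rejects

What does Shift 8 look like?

Hours — +11 each step: 62, 73, 84, 95, 106, 117, 128 → 139.
For the rejects, perfect squares: 3², 4², 5², …: 9, 16, 25, 36, 49, 64, 81 → 100.
Putting it together: 139 hours, 100 rejects.

139 hours, 100 rejects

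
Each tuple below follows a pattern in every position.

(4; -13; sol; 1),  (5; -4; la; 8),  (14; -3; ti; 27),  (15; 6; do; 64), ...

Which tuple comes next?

First slot: alternating steps +1, +9, +1, +9, …, so 4, 5, 14, 15 → 24.
Second slot — alternating steps +9, +1, +9, +1, …: -13, -4, -3, 6 → 7.
Note: runs through the solfège scale do→ti, so sol, la, ti, do → re.
Fourth slot: 1, 8, 27, 64 → 125 (perfect cubes: 1³, 2³, 3³, …).
Combining the parts gives (24; 7; re; 125).

(24; 7; re; 125)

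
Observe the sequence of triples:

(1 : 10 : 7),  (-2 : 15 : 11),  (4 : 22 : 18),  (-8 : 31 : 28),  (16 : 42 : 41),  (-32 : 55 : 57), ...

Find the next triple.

(64 : 70 : 76)

First component goes 1, -2, 4, -8, 16, -32 → 64 (×(-2) each step).
Second component: 10, 15, 22, 31, 42, 55 → 70 (differences are 5, 7, 9, … (increasing by 2 each time)).
For the third component, differences are 4, 7, 10, … (increasing by 3 each time): 7, 11, 18, 28, 41, 57 → 76.
Combining the parts gives (64 : 70 : 76).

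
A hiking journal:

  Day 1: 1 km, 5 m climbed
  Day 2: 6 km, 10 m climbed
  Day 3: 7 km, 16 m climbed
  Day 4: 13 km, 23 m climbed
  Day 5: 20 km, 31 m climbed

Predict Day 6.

33 km, 40 m climbed

For the km, each term is the sum of the two before it: 1, 6, 7, 13, 20 → 33.
M climbed goes 5, 10, 16, 23, 31 → 40 (differences are 5, 6, 7, … (increasing by 1 each time)).
So the next row is 33 km, 40 m climbed.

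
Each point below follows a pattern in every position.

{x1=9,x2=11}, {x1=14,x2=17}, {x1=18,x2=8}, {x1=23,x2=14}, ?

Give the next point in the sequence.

For the x1, alternating steps +5, +4, +5, +4, …: 9, 14, 18, 23 → 27.
X2: alternating steps +6, −9, +6, −9, …, so 11, 17, 8, 14 → 5.
Combining the parts gives {x1=27,x2=5}.

{x1=27,x2=5}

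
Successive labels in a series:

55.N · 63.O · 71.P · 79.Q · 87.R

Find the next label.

95.S

First component: 55, 63, 71, 79, 87 → 95 (+8 each step).
Letter: N, O, P, Q, R → S (letters move forward 1 place in the alphabet).
Putting it together: 95.S.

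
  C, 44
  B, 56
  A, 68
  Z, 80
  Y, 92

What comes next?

X, 104

Letter: letters move back 1 place in the alphabet, wrapping A→Z; C, B, A, Z, Y → X.
Second slot — +12 each step: 44, 56, 68, 80, 92 → 104.
Combining the parts gives X, 104.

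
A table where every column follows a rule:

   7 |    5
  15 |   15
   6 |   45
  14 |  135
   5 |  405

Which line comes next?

13  1215

First component: alternating steps +8, −9, +8, −9, …, so 7, 15, 6, 14, 5 → 13.
For the second component, ×3 each step: 5, 15, 45, 135, 405 → 1215.
Combining the parts gives 13  1215.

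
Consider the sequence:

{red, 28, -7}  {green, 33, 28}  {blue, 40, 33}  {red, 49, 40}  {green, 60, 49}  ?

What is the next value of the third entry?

Second entry goes 28, 33, 40, 49, 60 → 73 (differences are 5, 7, 9, … (increasing by 2 each time)).
Third entry: always the previous value of the second entry; -7, 28, 33, 40, 49 → 60.

60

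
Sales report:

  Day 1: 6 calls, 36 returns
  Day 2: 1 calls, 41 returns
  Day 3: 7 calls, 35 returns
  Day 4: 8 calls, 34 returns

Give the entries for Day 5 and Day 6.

15 calls, 27 returns; 23 calls, 19 returns

Calls: 6, 1, 7, 8 → 15 → 23 (each term is the sum of the two before it).
For the returns, together with the calls always sums to 42: 36, 41, 35, 34 → 27 → 19.
So the next two rows are 15 calls, 27 returns and 23 calls, 19 returns.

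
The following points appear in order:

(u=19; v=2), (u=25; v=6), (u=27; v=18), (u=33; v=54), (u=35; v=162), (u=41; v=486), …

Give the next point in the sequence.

(u=43; v=1458)

U — alternating steps +6, +2, +6, +2, …: 19, 25, 27, 33, 35, 41 → 43.
V — ×3 each step: 2, 6, 18, 54, 162, 486 → 1458.
So the next point is (u=43; v=1458).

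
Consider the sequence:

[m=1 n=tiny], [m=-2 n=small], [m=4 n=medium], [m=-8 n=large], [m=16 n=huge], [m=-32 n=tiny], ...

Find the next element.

M goes 1, -2, 4, -8, 16, -32 → 64 (×(-2) each step).
N — repeats tiny → small → medium → large → huge: tiny, small, medium, large, huge, tiny → small.
Putting it together: [m=64 n=small].

[m=64 n=small]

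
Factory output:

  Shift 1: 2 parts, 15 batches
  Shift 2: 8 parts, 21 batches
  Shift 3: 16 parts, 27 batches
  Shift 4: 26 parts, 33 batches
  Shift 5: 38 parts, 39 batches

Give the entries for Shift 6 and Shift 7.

Parts: 2, 8, 16, 26, 38 → 52 → 68 (differences are 6, 8, 10, … (increasing by 2 each time)).
Batches: +6 each step; 15, 21, 27, 33, 39 → 45 → 51.
Putting the parts together: 52 parts, 45 batches and then 68 parts, 51 batches.

52 parts, 45 batches; 68 parts, 51 batches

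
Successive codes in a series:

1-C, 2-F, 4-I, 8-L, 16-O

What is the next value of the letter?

R

Letter — letters move forward 3 places in the alphabet: C, F, I, L, O → R.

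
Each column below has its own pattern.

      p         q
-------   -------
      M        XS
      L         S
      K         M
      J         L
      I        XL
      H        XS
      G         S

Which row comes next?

Column p — letters move back 1 place in the alphabet: M, L, K, J, I, H, G → F.
Column q — repeats XS → S → M → L → XL: XS, S, M, L, XL, XS, S → M.
Combining the parts gives F  M.

F  M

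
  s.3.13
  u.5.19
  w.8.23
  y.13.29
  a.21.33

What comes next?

For the letter, letters move forward 2 places in the alphabet, wrapping Z→A: s, u, w, y, a → c.
For the second component, each term is the sum of the two before it: 3, 5, 8, 13, 21 → 34.
For the third component, alternating steps +6, +4, +6, +4, …: 13, 19, 23, 29, 33 → 39.
So the next tag is c.34.39.

c.34.39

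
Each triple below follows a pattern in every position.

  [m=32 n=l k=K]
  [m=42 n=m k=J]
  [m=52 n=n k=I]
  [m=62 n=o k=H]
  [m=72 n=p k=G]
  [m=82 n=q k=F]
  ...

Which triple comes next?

[m=92 n=r k=E]

M: 32, 42, 52, 62, 72, 82 → 92 (+10 each step).
N goes l, m, n, o, p, q → r (letters move forward 1 place in the alphabet).
K — letters move back 1 place in the alphabet: K, J, I, H, G, F → E.
Putting it together: [m=92 n=r k=E].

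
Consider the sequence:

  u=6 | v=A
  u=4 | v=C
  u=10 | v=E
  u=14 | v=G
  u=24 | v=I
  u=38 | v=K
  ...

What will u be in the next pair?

62

U: each term is the sum of the two before it, so 6, 4, 10, 14, 24, 38 → 62.
V: A, C, E, G, I, K → M (letters move forward 2 places in the alphabet).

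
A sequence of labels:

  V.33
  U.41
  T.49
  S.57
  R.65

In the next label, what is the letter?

Q

For the letter, letters move back 1 place in the alphabet: V, U, T, S, R → Q.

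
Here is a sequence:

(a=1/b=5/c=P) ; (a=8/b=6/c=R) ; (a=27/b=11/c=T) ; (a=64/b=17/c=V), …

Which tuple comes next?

(a=125/b=28/c=X)

A goes 1, 8, 27, 64 → 125 (perfect cubes: 1³, 2³, 3³, …).
For the b, each term is the sum of the two before it: 5, 6, 11, 17 → 28.
C: P, R, T, V → X (letters move forward 2 places in the alphabet).
Putting it together: (a=125/b=28/c=X).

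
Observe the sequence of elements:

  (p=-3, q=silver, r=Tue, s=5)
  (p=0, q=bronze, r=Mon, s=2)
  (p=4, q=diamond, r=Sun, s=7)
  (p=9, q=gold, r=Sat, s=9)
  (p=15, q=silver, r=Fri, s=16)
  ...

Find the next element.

(p=22, q=bronze, r=Thu, s=25)

P: -3, 0, 4, 9, 15 → 22 (differences are 3, 4, 5, … (increasing by 1 each time)).
Q goes silver, bronze, diamond, gold, silver → bronze (repeats silver → bronze → diamond → gold).
R: runs backward through the weekdays Mon→Sun; Tue, Mon, Sun, Sat, Fri → Thu.
S: each term is the sum of the two before it, so 5, 2, 7, 9, 16 → 25.
So the next element is (p=22, q=bronze, r=Thu, s=25).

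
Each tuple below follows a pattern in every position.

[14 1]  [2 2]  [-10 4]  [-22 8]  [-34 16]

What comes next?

[-46 32]

First part goes 14, 2, -10, -22, -34 → -46 (−12 each step).
Second part — ×2 each step: 1, 2, 4, 8, 16 → 32.
Putting it together: [-46 32].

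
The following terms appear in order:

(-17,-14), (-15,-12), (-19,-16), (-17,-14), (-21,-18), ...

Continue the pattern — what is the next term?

For the first part, alternating steps +2, −4, +2, −4, …: -17, -15, -19, -17, -21 → -19.
Second part: -14, -12, -16, -14, -18 → -16 (always 3 more than the first part).
Combining the parts gives (-19,-16).

(-19,-16)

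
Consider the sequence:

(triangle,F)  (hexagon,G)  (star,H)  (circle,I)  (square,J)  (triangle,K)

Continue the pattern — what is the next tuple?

Shape: triangle, hexagon, star, circle, square, triangle → hexagon (repeats triangle → hexagon → star → circle → square).
Letter — letters move forward 1 place in the alphabet: F, G, H, I, J, K → L.
Putting it together: (hexagon,L).

(hexagon,L)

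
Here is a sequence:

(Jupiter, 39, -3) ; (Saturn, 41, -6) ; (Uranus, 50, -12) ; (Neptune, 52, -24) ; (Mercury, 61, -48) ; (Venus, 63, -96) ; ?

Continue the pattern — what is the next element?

Planet goes Jupiter, Saturn, Uranus, Neptune, Mercury, Venus → Earth (runs through the planets Mercury→Neptune).
For the second entry, alternating steps +2, +9, +2, +9, …: 39, 41, 50, 52, 61, 63 → 72.
For the third entry, ×2 each step: -3, -6, -12, -24, -48, -96 → -192.
So the next element is (Earth, 72, -192).

(Earth, 72, -192)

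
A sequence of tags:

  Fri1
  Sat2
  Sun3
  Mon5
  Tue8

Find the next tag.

Day: Fri, Sat, Sun, Mon, Tue → Wed (runs through the weekdays Mon→Sun).
For the second component, each term is the sum of the two before it: 1, 2, 3, 5, 8 → 13.
Combining the parts gives Wed13.

Wed13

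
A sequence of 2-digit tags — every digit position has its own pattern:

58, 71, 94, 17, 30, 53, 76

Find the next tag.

99

First digit — +2 each step, mod 10: 5, 7, 9, 1, 3, 5, 7 → 9.
Second digit — +3 each step, mod 10: 8, 1, 4, 7, 0, 3, 6 → 9.
So the next tag is 99.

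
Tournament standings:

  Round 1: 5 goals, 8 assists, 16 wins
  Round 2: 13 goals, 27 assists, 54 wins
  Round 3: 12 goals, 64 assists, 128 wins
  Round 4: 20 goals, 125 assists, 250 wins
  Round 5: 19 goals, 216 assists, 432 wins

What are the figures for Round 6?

27 goals, 343 assists, 686 wins

For the goals, alternating steps +8, −1, +8, −1, …: 5, 13, 12, 20, 19 → 27.
Assists: 8, 27, 64, 125, 216 → 343 (perfect cubes: 2³, 3³, 4³, …).
Wins — always 2 × the assists: 16, 54, 128, 250, 432 → 686.
Combining the parts gives 27 goals, 343 assists, 686 wins.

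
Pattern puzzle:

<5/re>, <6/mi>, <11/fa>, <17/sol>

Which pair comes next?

<28/la>

For the first part, each term is the sum of the two before it: 5, 6, 11, 17 → 28.
Note: runs through the solfège scale do→ti; re, mi, fa, sol → la.
Combining the parts gives <28/la>.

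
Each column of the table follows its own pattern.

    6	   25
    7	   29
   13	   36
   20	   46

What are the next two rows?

First component: each term is the sum of the two before it, so 6, 7, 13, 20 → 33 → 53.
Second component: differences are 4, 7, 10, … (increasing by 3 each time), so 25, 29, 36, 46 → 59 → 75.
So the next two rows are 33  59 and 53  75.

33  59; 53  75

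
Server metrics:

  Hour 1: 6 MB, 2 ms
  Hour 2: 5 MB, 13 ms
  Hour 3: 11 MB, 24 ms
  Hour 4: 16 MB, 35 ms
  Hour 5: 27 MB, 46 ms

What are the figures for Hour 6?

43 MB, 57 ms

For the MB, each term is the sum of the two before it: 6, 5, 11, 16, 27 → 43.
For the ms, +11 each step: 2, 13, 24, 35, 46 → 57.
Putting it together: 43 MB, 57 ms.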